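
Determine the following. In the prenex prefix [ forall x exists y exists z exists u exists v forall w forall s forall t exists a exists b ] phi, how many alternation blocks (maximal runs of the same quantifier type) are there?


Quantifier-type sequence: A E E E E A A A E E  (A=forall, E=exists)
Group into maximal same-type runs:
  Ax1 | Ex4 | Ax3 | Ex2
Number of blocks = 4

4


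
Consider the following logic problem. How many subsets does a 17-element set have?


The power set of a set with n elements has 2^n elements.
|P(S)| = 2^17 = 131072

131072


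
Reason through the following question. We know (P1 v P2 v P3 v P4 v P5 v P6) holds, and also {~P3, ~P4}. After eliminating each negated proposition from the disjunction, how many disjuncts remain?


Original disjuncts (6): P1, P2, P3, P4, P5, P6
Negated (eliminate): ~P3, ~P4
Remaining disjuncts: P1, P2, P5, P6
Count = 6 - 2 = 4

4


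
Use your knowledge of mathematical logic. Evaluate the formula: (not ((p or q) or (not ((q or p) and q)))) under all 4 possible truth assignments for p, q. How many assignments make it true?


Check all 4 assignments:
p=0, q=0: 0
p=0, q=1: 0
p=1, q=0: 0
p=1, q=1: 0
Count of True = 0

0


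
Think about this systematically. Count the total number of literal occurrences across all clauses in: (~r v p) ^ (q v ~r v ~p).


Counting literals in each clause:
Clause 1: 2 literal(s)
Clause 2: 3 literal(s)
Total = 5

5


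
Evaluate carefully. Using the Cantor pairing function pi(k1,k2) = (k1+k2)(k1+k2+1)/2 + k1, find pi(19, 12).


k1 + k2 = 31
(k1+k2)(k1+k2+1)/2 = 31 * 32 / 2 = 496
pi = 496 + 19 = 515

515


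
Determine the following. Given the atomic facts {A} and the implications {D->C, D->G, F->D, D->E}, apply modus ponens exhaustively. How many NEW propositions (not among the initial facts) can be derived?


Initial facts: {A}
Apply modus ponens to closure:
  (no implication fires)
Final known: {A}
New propositions: {(none)}
Count = 0

0


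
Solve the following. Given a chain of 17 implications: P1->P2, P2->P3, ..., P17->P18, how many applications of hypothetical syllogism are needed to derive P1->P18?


With 17 implications in a chain connecting 18 propositions:
P1->P2, P2->P3, ..., P17->P18
Steps needed = (number of implications) - 1 = 17 - 1 = 16

16


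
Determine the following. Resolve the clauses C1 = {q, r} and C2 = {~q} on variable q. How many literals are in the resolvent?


Remove q from C1 and ~q from C2.
C1 remainder: {r}
C2 remainder: {}
Union (resolvent): {r}
Resolvent has 1 literal(s).

1


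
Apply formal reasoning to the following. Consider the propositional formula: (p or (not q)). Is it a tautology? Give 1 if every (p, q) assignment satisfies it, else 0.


Check all 4 assignments:
p=0, q=0: 1
p=0, q=1: 0
p=1, q=0: 1
p=1, q=1: 1
Satisfying count = 3/4.
Tautology iff count = 4: no.

0


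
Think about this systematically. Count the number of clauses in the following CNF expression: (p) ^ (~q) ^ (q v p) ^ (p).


A CNF formula is a conjunction of clauses.
Clauses are separated by ^.
Counting the conjuncts: 4 clauses.

4


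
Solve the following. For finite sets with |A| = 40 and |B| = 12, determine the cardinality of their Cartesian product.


The Cartesian product A x B contains all ordered pairs (a, b).
|A x B| = |A| * |B| = 40 * 12 = 480

480


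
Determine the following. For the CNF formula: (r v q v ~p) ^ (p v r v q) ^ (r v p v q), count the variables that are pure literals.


Check each variable for pure literal status:
p: mixed (not pure)
q: pure positive
r: pure positive
Pure literal count = 2

2


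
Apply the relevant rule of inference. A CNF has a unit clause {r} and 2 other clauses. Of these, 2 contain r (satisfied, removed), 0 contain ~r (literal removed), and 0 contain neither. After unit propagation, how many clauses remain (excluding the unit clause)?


Satisfied (removed): 2
Shortened (remain): 0
Unchanged (remain): 0
Remaining = 0 + 0 = 0

0


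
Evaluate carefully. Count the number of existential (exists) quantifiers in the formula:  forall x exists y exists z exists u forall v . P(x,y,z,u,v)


Quantifier prefix: forall x exists y exists z exists u forall v
Mark each quantifier type:
  U E E E U
Universal count = 2, Existential count = 3
Asked for existential (exists) quantifiers: 3

3


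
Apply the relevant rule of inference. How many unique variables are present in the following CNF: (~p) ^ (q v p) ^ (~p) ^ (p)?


Identify each variable that appears in the formula.
Variables found: p, q
Count = 2

2


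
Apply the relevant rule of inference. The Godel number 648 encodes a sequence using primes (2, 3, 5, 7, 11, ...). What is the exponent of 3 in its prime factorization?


Factorize 648 by dividing by 3 repeatedly.
Division steps: 3 divides 648 exactly 4 time(s).
Exponent of 3 = 4

4


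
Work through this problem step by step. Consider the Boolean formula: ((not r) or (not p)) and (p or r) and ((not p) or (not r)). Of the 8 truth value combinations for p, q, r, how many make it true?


Evaluate all 8 assignments for p, q, r:
p=0, q=0, r=0: 0
p=0, q=0, r=1: 1
p=0, q=1, r=0: 0
p=0, q=1, r=1: 1
p=1, q=0, r=0: 1
p=1, q=0, r=1: 0
p=1, q=1, r=0: 1
p=1, q=1, r=1: 0
Satisfying count = 4

4


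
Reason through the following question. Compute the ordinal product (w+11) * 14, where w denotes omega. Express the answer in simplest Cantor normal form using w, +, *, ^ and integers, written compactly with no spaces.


Compute (w+11) * 14.
Ordinal * is associative and left-distributive over +, but NOT commutative; for finite n>1, n*w = w but w*n stays w*n.
(w+11) * 14 = (w+11) repeated 14 times. Each intermediate +11 is absorbed by the following w; only the last survives: w*14+11.
Result = w*14+11

w*14+11


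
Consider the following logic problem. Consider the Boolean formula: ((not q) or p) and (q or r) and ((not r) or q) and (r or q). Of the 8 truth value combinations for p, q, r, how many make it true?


Evaluate all 8 assignments for p, q, r:
p=0, q=0, r=0: 0
p=0, q=0, r=1: 0
p=0, q=1, r=0: 0
p=0, q=1, r=1: 0
p=1, q=0, r=0: 0
p=1, q=0, r=1: 0
p=1, q=1, r=0: 1
p=1, q=1, r=1: 1
Satisfying count = 2

2


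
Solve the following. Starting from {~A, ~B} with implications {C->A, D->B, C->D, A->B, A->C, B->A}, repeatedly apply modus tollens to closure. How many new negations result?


Initial negated facts: {~A, ~B}
Apply modus tollens to closure:
  ~A and C->A  =>  ~C
  ~B and D->B  =>  ~D
Final negated: {~A, ~B, ~C, ~D}
New negations: {~C, ~D}
Count = 2

2


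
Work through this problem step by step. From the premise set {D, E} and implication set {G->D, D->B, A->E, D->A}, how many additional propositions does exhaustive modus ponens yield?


Initial facts: {D, E}
Apply modus ponens to closure:
  D and D->B  =>  B
  D and D->A  =>  A
Final known: {A, B, D, E}
New propositions: {A, B}
Count = 2

2


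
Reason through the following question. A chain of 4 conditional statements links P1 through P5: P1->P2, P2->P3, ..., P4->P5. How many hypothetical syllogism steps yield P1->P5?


With 4 implications in a chain connecting 5 propositions:
P1->P2, P2->P3, ..., P4->P5
Steps needed = (number of implications) - 1 = 4 - 1 = 3

3


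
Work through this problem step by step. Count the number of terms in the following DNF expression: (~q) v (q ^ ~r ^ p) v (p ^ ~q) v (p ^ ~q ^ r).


A DNF formula is a disjunction of terms (conjunctions).
Terms are separated by v.
Counting the disjuncts: 4 terms.

4


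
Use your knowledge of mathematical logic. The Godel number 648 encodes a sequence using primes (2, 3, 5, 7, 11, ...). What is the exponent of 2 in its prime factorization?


Factorize 648 by dividing by 2 repeatedly.
Division steps: 2 divides 648 exactly 3 time(s).
Exponent of 2 = 3

3


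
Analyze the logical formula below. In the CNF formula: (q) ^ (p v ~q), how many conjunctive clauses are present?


A CNF formula is a conjunction of clauses.
Clauses are separated by ^.
Counting the conjuncts: 2 clauses.

2


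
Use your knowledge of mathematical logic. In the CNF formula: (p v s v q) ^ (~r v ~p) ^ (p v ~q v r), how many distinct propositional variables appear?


Identify each variable that appears in the formula.
Variables found: p, q, r, s
Count = 4

4


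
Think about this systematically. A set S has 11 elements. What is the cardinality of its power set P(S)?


The power set of a set with n elements has 2^n elements.
|P(S)| = 2^11 = 2048

2048


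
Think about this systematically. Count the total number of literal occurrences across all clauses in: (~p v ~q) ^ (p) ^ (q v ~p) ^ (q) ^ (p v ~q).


Counting literals in each clause:
Clause 1: 2 literal(s)
Clause 2: 1 literal(s)
Clause 3: 2 literal(s)
Clause 4: 1 literal(s)
Clause 5: 2 literal(s)
Total = 8

8


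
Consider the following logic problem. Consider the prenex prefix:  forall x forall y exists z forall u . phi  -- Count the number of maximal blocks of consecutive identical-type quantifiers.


Quantifier-type sequence: A A E A  (A=forall, E=exists)
Group into maximal same-type runs:
  Ax2 | Ex1 | Ax1
Number of blocks = 3

3


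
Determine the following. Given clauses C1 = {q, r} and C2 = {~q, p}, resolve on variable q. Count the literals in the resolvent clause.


Remove q from C1 and ~q from C2.
C1 remainder: {r}
C2 remainder: {p}
Union (resolvent): {p, r}
Resolvent has 2 literal(s).

2


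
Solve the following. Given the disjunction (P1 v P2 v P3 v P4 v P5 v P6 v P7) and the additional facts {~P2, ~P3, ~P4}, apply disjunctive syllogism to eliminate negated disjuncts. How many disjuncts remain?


Original disjuncts (7): P1, P2, P3, P4, P5, P6, P7
Negated (eliminate): ~P2, ~P3, ~P4
Remaining disjuncts: P1, P5, P6, P7
Count = 7 - 3 = 4

4


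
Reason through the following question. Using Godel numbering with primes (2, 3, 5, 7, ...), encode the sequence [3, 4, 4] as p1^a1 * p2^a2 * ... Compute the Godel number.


Encode each element as an exponent of the corresponding prime:
  2^3 = 8
  3^4 = 81
  5^4 = 625
Product = 8 * 81 * 625 = 405000

405000


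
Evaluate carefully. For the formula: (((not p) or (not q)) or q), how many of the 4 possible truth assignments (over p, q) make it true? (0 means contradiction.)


Check all 4 assignments:
p=0, q=0: 1
p=0, q=1: 1
p=1, q=0: 1
p=1, q=1: 1
Count of True = 4

4


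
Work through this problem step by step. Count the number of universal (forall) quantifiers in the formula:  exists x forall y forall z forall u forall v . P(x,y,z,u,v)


Quantifier prefix: exists x forall y forall z forall u forall v
Mark each quantifier type:
  E U U U U
Universal count = 4, Existential count = 1
Asked for universal (forall) quantifiers: 4

4


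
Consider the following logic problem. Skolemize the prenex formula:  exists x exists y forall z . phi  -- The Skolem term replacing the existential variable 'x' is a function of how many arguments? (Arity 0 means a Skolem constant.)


Quantifier prefix: exists x exists y forall z
'x' is existentially quantified at position 1.
No universal quantifiers precede it.
Skolem function arity = 0 (a Skolem constant)

0


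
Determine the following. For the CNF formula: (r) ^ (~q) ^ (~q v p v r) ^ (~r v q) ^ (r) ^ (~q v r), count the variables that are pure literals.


Check each variable for pure literal status:
p: pure positive
q: mixed (not pure)
r: mixed (not pure)
Pure literal count = 1

1


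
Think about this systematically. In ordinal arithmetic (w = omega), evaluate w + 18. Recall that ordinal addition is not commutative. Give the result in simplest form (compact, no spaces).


Compute w + 18.
Ordinal + is associative but NOT commutative; for finite n>0, n + w = w but w + n stays w+n.
w + 18 is already in normal form (a successor ordinal beyond w).
Result = w+18

w+18


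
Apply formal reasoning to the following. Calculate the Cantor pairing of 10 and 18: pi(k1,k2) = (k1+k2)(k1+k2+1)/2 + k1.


k1 + k2 = 28
(k1+k2)(k1+k2+1)/2 = 28 * 29 / 2 = 406
pi = 406 + 10 = 416

416


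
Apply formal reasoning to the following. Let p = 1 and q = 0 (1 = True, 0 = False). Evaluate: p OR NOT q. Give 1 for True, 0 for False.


p = 1, q = 0
Operation: p OR NOT q
Evaluate: 1 OR NOT 0 = 1

1


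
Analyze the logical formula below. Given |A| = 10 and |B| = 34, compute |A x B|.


The Cartesian product A x B contains all ordered pairs (a, b).
|A x B| = |A| * |B| = 10 * 34 = 340

340


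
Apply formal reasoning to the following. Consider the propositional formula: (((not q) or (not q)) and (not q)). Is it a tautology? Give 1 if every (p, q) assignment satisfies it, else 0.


Check all 4 assignments:
p=0, q=0: 1
p=0, q=1: 0
p=1, q=0: 1
p=1, q=1: 0
Satisfying count = 2/4.
Tautology iff count = 4: no.

0


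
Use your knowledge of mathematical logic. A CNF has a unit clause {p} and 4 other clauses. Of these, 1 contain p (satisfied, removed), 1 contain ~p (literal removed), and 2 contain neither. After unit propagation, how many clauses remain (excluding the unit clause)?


Satisfied (removed): 1
Shortened (remain): 1
Unchanged (remain): 2
Remaining = 1 + 2 = 3

3


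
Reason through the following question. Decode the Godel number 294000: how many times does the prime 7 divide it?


Factorize 294000 by dividing by 7 repeatedly.
Division steps: 7 divides 294000 exactly 2 time(s).
Exponent of 7 = 2

2


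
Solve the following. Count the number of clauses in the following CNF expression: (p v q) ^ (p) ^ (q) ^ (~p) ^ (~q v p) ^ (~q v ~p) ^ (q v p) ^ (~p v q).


A CNF formula is a conjunction of clauses.
Clauses are separated by ^.
Counting the conjuncts: 8 clauses.

8


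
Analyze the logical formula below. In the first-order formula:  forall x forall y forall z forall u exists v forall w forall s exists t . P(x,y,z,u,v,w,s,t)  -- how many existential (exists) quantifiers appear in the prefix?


Quantifier prefix: forall x forall y forall z forall u exists v forall w forall s exists t
Mark each quantifier type:
  U U U U E U U E
Universal count = 6, Existential count = 2
Asked for existential (exists) quantifiers: 2

2


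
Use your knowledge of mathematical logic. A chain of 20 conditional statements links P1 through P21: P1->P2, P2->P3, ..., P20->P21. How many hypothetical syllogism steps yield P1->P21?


With 20 implications in a chain connecting 21 propositions:
P1->P2, P2->P3, ..., P20->P21
Steps needed = (number of implications) - 1 = 20 - 1 = 19

19


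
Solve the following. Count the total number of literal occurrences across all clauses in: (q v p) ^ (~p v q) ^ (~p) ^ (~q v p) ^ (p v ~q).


Counting literals in each clause:
Clause 1: 2 literal(s)
Clause 2: 2 literal(s)
Clause 3: 1 literal(s)
Clause 4: 2 literal(s)
Clause 5: 2 literal(s)
Total = 9

9


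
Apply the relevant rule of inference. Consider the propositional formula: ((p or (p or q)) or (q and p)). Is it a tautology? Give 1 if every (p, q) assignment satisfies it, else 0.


Check all 4 assignments:
p=0, q=0: 0
p=0, q=1: 1
p=1, q=0: 1
p=1, q=1: 1
Satisfying count = 3/4.
Tautology iff count = 4: no.

0


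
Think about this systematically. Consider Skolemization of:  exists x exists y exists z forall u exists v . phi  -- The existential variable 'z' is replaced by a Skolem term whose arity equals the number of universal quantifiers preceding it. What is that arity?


Quantifier prefix: exists x exists y exists z forall u exists v
'z' is existentially quantified at position 3.
No universal quantifiers precede it.
Skolem function arity = 0 (a Skolem constant)

0


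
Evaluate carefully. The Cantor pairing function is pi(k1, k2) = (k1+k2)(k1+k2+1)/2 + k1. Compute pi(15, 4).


k1 + k2 = 19
(k1+k2)(k1+k2+1)/2 = 19 * 20 / 2 = 190
pi = 190 + 15 = 205

205


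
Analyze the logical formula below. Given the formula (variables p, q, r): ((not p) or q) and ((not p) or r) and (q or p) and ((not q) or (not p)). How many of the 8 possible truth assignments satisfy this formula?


Evaluate all 8 assignments for p, q, r:
p=0, q=0, r=0: 0
p=0, q=0, r=1: 0
p=0, q=1, r=0: 1
p=0, q=1, r=1: 1
p=1, q=0, r=0: 0
p=1, q=0, r=1: 0
p=1, q=1, r=0: 0
p=1, q=1, r=1: 0
Satisfying count = 2

2


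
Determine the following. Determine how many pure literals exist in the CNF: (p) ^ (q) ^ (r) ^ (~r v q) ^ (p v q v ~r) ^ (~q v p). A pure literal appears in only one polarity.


Check each variable for pure literal status:
p: pure positive
q: mixed (not pure)
r: mixed (not pure)
Pure literal count = 1

1


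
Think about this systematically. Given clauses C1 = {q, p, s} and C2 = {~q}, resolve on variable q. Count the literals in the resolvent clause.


Remove q from C1 and ~q from C2.
C1 remainder: {p, s}
C2 remainder: {}
Union (resolvent): {p, s}
Resolvent has 2 literal(s).

2


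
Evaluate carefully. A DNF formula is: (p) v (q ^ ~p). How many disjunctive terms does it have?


A DNF formula is a disjunction of terms (conjunctions).
Terms are separated by v.
Counting the disjuncts: 2 terms.

2


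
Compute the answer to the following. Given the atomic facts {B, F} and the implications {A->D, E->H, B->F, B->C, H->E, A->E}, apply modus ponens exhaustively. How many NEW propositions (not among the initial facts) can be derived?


Initial facts: {B, F}
Apply modus ponens to closure:
  B and B->C  =>  C
Final known: {B, C, F}
New propositions: {C}
Count = 1

1


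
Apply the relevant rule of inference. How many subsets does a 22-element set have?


The power set of a set with n elements has 2^n elements.
|P(S)| = 2^22 = 4194304

4194304


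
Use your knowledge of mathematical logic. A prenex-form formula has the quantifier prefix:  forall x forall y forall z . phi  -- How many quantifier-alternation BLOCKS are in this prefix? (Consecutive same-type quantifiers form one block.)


Quantifier-type sequence: A A A  (A=forall, E=exists)
Group into maximal same-type runs:
  Ax3
Number of blocks = 1

1


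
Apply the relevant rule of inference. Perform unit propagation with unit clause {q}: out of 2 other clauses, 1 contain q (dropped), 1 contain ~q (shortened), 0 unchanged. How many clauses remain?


Satisfied (removed): 1
Shortened (remain): 1
Unchanged (remain): 0
Remaining = 1 + 0 = 1

1


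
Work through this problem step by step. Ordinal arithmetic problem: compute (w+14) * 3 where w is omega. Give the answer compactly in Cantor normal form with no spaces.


Compute (w+14) * 3.
Ordinal * is associative and left-distributive over +, but NOT commutative; for finite n>1, n*w = w but w*n stays w*n.
(w+14) * 3 = (w+14) repeated 3 times. Each intermediate +14 is absorbed by the following w; only the last survives: w*3+14.
Result = w*3+14

w*3+14


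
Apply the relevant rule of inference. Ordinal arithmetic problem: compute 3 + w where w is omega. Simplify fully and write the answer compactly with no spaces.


Compute 3 + w.
Ordinal + is associative but NOT commutative; for finite n>0, n + w = w but w + n stays w+n.
Any finite left addend is absorbed by w on the right: 3 + w = w.
Result = w

w


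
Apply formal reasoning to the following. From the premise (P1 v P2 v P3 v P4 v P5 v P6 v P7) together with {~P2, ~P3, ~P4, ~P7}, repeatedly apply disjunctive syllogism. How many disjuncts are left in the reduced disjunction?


Original disjuncts (7): P1, P2, P3, P4, P5, P6, P7
Negated (eliminate): ~P2, ~P3, ~P4, ~P7
Remaining disjuncts: P1, P5, P6
Count = 7 - 4 = 3

3


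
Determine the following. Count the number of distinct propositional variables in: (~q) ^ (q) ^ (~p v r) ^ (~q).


Identify each variable that appears in the formula.
Variables found: p, q, r
Count = 3

3


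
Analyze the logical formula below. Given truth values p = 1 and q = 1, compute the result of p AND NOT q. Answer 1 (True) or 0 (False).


p = 1, q = 1
Operation: p AND NOT q
Evaluate: 1 AND NOT 1 = 0

0


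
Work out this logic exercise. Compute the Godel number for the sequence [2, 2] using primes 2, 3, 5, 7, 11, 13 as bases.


Encode each element as an exponent of the corresponding prime:
  2^2 = 4
  3^2 = 9
Product = 4 * 9 = 36

36


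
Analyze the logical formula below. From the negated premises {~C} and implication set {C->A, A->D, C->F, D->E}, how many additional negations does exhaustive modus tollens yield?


Initial negated facts: {~C}
Apply modus tollens to closure:
  (no implication fires)
Final negated: {~C}
New negations: {(none)}
Count = 0

0


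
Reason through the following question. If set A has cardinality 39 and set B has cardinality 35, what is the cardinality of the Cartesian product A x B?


The Cartesian product A x B contains all ordered pairs (a, b).
|A x B| = |A| * |B| = 39 * 35 = 1365

1365


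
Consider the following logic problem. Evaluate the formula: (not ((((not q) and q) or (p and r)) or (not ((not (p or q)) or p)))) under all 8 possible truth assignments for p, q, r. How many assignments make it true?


Check all 8 assignments:
p=0, q=0, r=0: 1
p=0, q=0, r=1: 1
p=0, q=1, r=0: 0
p=0, q=1, r=1: 0
p=1, q=0, r=0: 1
p=1, q=0, r=1: 0
p=1, q=1, r=0: 1
p=1, q=1, r=1: 0
Count of True = 4

4


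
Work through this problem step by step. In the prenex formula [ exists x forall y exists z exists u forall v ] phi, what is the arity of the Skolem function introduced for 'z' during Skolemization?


Quantifier prefix: exists x forall y exists z exists u forall v
'z' is existentially quantified at position 3.
Universal variables preceding it: y
Skolem function arity = 1

1


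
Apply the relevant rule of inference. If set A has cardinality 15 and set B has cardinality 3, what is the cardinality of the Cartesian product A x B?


The Cartesian product A x B contains all ordered pairs (a, b).
|A x B| = |A| * |B| = 15 * 3 = 45

45


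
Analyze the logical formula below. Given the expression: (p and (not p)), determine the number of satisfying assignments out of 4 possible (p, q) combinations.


Check all 4 assignments:
p=0, q=0: 0
p=0, q=1: 0
p=1, q=0: 0
p=1, q=1: 0
Count of True = 0

0


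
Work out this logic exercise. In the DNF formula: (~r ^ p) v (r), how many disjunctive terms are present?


A DNF formula is a disjunction of terms (conjunctions).
Terms are separated by v.
Counting the disjuncts: 2 terms.

2


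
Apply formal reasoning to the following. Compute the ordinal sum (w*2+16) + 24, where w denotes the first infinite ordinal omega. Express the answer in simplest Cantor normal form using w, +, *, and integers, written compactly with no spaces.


Compute (w*2+16) + 24.
Ordinal + is associative but NOT commutative; for finite n>0, n + w = w but w + n stays w+n.
By associativity: (w*2+16) + 24 = w*2 + (16+24) = w*2+40.
Result = w*2+40

w*2+40


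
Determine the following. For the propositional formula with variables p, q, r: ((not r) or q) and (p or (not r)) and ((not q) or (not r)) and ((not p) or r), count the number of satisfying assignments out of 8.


Evaluate all 8 assignments for p, q, r:
p=0, q=0, r=0: 1
p=0, q=0, r=1: 0
p=0, q=1, r=0: 1
p=0, q=1, r=1: 0
p=1, q=0, r=0: 0
p=1, q=0, r=1: 0
p=1, q=1, r=0: 0
p=1, q=1, r=1: 0
Satisfying count = 2

2


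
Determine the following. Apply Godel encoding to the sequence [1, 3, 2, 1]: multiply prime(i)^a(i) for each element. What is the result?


Encode each element as an exponent of the corresponding prime:
  2^1 = 2
  3^3 = 27
  5^2 = 25
  7^1 = 7
Product = 2 * 27 * 25 * 7 = 9450

9450


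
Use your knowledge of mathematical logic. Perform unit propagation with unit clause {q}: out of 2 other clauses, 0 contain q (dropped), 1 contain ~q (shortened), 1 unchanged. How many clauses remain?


Satisfied (removed): 0
Shortened (remain): 1
Unchanged (remain): 1
Remaining = 1 + 1 = 2

2


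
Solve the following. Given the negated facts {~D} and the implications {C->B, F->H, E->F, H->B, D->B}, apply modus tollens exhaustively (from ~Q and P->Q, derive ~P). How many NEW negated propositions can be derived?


Initial negated facts: {~D}
Apply modus tollens to closure:
  (no implication fires)
Final negated: {~D}
New negations: {(none)}
Count = 0

0


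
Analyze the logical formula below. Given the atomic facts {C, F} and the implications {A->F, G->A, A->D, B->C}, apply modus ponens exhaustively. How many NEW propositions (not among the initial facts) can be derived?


Initial facts: {C, F}
Apply modus ponens to closure:
  (no implication fires)
Final known: {C, F}
New propositions: {(none)}
Count = 0

0


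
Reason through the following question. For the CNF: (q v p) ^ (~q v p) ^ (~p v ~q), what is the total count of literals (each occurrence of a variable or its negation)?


Counting literals in each clause:
Clause 1: 2 literal(s)
Clause 2: 2 literal(s)
Clause 3: 2 literal(s)
Total = 6

6


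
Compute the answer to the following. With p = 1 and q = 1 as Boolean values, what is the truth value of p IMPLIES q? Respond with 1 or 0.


p = 1, q = 1
Operation: p IMPLIES q
Evaluate: 1 IMPLIES 1 = 1

1


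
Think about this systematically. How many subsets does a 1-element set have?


The power set of a set with n elements has 2^n elements.
|P(S)| = 2^1 = 2

2


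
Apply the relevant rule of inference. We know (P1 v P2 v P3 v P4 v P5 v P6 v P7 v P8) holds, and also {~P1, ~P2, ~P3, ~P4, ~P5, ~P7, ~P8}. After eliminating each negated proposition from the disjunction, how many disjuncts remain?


Original disjuncts (8): P1, P2, P3, P4, P5, P6, P7, P8
Negated (eliminate): ~P1, ~P2, ~P3, ~P4, ~P5, ~P7, ~P8
Remaining disjuncts: P6
Count = 8 - 7 = 1

1


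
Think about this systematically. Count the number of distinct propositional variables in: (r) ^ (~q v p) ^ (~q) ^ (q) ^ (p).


Identify each variable that appears in the formula.
Variables found: p, q, r
Count = 3

3


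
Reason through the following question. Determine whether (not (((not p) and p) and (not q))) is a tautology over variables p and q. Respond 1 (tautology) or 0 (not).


Check all 4 assignments:
p=0, q=0: 1
p=0, q=1: 1
p=1, q=0: 1
p=1, q=1: 1
Satisfying count = 4/4.
Tautology iff count = 4: yes.

1


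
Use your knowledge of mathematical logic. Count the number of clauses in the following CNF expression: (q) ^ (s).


A CNF formula is a conjunction of clauses.
Clauses are separated by ^.
Counting the conjuncts: 2 clauses.

2


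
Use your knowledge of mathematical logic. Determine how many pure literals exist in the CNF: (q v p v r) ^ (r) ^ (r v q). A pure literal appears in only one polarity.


Check each variable for pure literal status:
p: pure positive
q: pure positive
r: pure positive
Pure literal count = 3

3


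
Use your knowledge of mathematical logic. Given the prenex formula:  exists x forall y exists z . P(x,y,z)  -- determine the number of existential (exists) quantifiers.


Quantifier prefix: exists x forall y exists z
Mark each quantifier type:
  E U E
Universal count = 1, Existential count = 2
Asked for existential (exists) quantifiers: 2

2


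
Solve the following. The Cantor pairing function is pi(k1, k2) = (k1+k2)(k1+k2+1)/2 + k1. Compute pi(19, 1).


k1 + k2 = 20
(k1+k2)(k1+k2+1)/2 = 20 * 21 / 2 = 210
pi = 210 + 19 = 229

229


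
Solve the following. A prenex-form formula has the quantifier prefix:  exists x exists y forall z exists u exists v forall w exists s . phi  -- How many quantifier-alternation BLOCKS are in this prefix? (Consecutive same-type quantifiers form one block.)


Quantifier-type sequence: E E A E E A E  (A=forall, E=exists)
Group into maximal same-type runs:
  Ex2 | Ax1 | Ex2 | Ax1 | Ex1
Number of blocks = 5

5


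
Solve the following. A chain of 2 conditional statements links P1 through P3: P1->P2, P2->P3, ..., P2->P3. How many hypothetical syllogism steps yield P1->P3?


With 2 implications in a chain connecting 3 propositions:
P1->P2, P2->P3, ..., P2->P3
Steps needed = (number of implications) - 1 = 2 - 1 = 1

1


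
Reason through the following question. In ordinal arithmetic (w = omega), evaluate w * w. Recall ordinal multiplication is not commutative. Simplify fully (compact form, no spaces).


Compute w * w.
Ordinal * is associative and left-distributive over +, but NOT commutative; for finite n>1, n*w = w but w*n stays w*n.
w * w = w^2 by definition.
Result = w^2

w^2


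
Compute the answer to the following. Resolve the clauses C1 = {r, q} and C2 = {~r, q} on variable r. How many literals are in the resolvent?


Remove r from C1 and ~r from C2.
C1 remainder: {q}
C2 remainder: {q}
Union (resolvent): {q}
Resolvent has 1 literal(s).

1


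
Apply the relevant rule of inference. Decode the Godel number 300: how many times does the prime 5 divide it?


Factorize 300 by dividing by 5 repeatedly.
Division steps: 5 divides 300 exactly 2 time(s).
Exponent of 5 = 2

2


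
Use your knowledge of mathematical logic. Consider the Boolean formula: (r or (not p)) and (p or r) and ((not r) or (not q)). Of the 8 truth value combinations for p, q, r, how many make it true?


Evaluate all 8 assignments for p, q, r:
p=0, q=0, r=0: 0
p=0, q=0, r=1: 1
p=0, q=1, r=0: 0
p=0, q=1, r=1: 0
p=1, q=0, r=0: 0
p=1, q=0, r=1: 1
p=1, q=1, r=0: 0
p=1, q=1, r=1: 0
Satisfying count = 2

2


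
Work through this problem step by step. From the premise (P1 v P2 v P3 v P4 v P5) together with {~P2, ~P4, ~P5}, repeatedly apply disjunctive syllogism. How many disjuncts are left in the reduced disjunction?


Original disjuncts (5): P1, P2, P3, P4, P5
Negated (eliminate): ~P2, ~P4, ~P5
Remaining disjuncts: P1, P3
Count = 5 - 3 = 2

2


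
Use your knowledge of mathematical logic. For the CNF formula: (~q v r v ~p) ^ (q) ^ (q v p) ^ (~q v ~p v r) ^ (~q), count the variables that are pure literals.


Check each variable for pure literal status:
p: mixed (not pure)
q: mixed (not pure)
r: pure positive
Pure literal count = 1

1


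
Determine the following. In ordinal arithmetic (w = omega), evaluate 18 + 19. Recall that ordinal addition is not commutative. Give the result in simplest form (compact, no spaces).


Compute 18 + 19.
Ordinal + is associative but NOT commutative; for finite n>0, n + w = w but w + n stays w+n.
Both operands finite; ordinal + agrees with natural +: 18 + 19 = 37.
Result = 37

37


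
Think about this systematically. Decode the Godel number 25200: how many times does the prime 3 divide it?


Factorize 25200 by dividing by 3 repeatedly.
Division steps: 3 divides 25200 exactly 2 time(s).
Exponent of 3 = 2

2


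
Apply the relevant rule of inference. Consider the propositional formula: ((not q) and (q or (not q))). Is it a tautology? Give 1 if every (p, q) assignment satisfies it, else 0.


Check all 4 assignments:
p=0, q=0: 1
p=0, q=1: 0
p=1, q=0: 1
p=1, q=1: 0
Satisfying count = 2/4.
Tautology iff count = 4: no.

0


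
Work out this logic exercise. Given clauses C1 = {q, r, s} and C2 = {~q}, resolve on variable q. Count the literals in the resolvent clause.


Remove q from C1 and ~q from C2.
C1 remainder: {r, s}
C2 remainder: {}
Union (resolvent): {r, s}
Resolvent has 2 literal(s).

2


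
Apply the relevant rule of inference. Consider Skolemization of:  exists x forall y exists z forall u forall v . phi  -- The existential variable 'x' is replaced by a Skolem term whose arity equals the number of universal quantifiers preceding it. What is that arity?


Quantifier prefix: exists x forall y exists z forall u forall v
'x' is existentially quantified at position 1.
No universal quantifiers precede it.
Skolem function arity = 0 (a Skolem constant)

0


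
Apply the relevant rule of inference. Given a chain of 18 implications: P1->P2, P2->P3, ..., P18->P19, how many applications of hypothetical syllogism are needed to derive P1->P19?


With 18 implications in a chain connecting 19 propositions:
P1->P2, P2->P3, ..., P18->P19
Steps needed = (number of implications) - 1 = 18 - 1 = 17

17


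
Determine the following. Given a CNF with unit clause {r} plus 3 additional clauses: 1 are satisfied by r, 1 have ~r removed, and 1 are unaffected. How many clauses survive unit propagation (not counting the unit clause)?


Satisfied (removed): 1
Shortened (remain): 1
Unchanged (remain): 1
Remaining = 1 + 1 = 2

2


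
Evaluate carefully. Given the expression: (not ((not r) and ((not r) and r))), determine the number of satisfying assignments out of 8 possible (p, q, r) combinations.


Check all 8 assignments:
p=0, q=0, r=0: 1
p=0, q=0, r=1: 1
p=0, q=1, r=0: 1
p=0, q=1, r=1: 1
p=1, q=0, r=0: 1
p=1, q=0, r=1: 1
p=1, q=1, r=0: 1
p=1, q=1, r=1: 1
Count of True = 8

8


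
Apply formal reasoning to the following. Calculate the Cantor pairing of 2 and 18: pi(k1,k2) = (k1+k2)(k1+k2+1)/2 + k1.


k1 + k2 = 20
(k1+k2)(k1+k2+1)/2 = 20 * 21 / 2 = 210
pi = 210 + 2 = 212

212


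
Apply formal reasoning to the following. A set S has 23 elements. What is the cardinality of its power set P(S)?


The power set of a set with n elements has 2^n elements.
|P(S)| = 2^23 = 8388608

8388608


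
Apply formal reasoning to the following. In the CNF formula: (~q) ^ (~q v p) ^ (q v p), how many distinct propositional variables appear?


Identify each variable that appears in the formula.
Variables found: p, q
Count = 2

2


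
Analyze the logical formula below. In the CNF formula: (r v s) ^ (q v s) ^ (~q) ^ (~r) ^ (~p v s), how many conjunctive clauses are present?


A CNF formula is a conjunction of clauses.
Clauses are separated by ^.
Counting the conjuncts: 5 clauses.

5


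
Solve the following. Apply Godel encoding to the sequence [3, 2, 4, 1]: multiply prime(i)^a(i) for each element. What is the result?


Encode each element as an exponent of the corresponding prime:
  2^3 = 8
  3^2 = 9
  5^4 = 625
  7^1 = 7
Product = 8 * 9 * 625 * 7 = 315000

315000


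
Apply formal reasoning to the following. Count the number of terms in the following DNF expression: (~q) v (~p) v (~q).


A DNF formula is a disjunction of terms (conjunctions).
Terms are separated by v.
Counting the disjuncts: 3 terms.

3


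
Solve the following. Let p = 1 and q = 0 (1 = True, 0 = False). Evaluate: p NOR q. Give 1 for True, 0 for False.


p = 1, q = 0
Operation: p NOR q
Evaluate: 1 NOR 0 = 0

0


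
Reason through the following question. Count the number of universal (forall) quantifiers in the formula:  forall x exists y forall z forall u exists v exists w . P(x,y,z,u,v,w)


Quantifier prefix: forall x exists y forall z forall u exists v exists w
Mark each quantifier type:
  U E U U E E
Universal count = 3, Existential count = 3
Asked for universal (forall) quantifiers: 3

3


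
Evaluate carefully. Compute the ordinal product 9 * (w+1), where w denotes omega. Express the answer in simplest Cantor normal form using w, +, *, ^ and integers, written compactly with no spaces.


Compute 9 * (w+1).
Ordinal * is associative and left-distributive over +, but NOT commutative; for finite n>1, n*w = w but w*n stays w*n.
By left-distributivity: 9 * (w+1) = 9*w + 9*1 = w + 9 = w+9.
Result = w+9

w+9


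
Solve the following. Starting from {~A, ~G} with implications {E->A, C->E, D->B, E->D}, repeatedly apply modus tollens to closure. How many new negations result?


Initial negated facts: {~A, ~G}
Apply modus tollens to closure:
  ~A and E->A  =>  ~E
  ~E and C->E  =>  ~C
Final negated: {~A, ~C, ~E, ~G}
New negations: {~C, ~E}
Count = 2

2


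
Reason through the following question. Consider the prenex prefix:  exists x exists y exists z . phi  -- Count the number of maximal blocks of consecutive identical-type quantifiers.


Quantifier-type sequence: E E E  (A=forall, E=exists)
Group into maximal same-type runs:
  Ex3
Number of blocks = 1

1


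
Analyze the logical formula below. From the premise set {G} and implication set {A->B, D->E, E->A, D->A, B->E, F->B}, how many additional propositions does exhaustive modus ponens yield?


Initial facts: {G}
Apply modus ponens to closure:
  (no implication fires)
Final known: {G}
New propositions: {(none)}
Count = 0

0


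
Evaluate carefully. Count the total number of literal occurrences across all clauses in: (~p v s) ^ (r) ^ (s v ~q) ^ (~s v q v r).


Counting literals in each clause:
Clause 1: 2 literal(s)
Clause 2: 1 literal(s)
Clause 3: 2 literal(s)
Clause 4: 3 literal(s)
Total = 8

8


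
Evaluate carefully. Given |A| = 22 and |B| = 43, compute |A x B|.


The Cartesian product A x B contains all ordered pairs (a, b).
|A x B| = |A| * |B| = 22 * 43 = 946

946


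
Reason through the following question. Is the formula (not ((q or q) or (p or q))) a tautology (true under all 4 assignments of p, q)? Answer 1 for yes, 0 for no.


Check all 4 assignments:
p=0, q=0: 1
p=0, q=1: 0
p=1, q=0: 0
p=1, q=1: 0
Satisfying count = 1/4.
Tautology iff count = 4: no.

0


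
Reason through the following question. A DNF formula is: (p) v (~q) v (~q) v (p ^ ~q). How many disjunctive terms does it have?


A DNF formula is a disjunction of terms (conjunctions).
Terms are separated by v.
Counting the disjuncts: 4 terms.

4


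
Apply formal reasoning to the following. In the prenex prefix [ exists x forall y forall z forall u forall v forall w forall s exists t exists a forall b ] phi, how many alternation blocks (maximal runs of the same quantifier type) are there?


Quantifier-type sequence: E A A A A A A E E A  (A=forall, E=exists)
Group into maximal same-type runs:
  Ex1 | Ax6 | Ex2 | Ax1
Number of blocks = 4

4


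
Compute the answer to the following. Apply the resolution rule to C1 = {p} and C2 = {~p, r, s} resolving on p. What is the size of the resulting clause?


Remove p from C1 and ~p from C2.
C1 remainder: {}
C2 remainder: {r, s}
Union (resolvent): {r, s}
Resolvent has 2 literal(s).

2


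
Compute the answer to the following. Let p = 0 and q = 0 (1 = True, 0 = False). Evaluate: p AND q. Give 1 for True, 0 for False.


p = 0, q = 0
Operation: p AND q
Evaluate: 0 AND 0 = 0

0


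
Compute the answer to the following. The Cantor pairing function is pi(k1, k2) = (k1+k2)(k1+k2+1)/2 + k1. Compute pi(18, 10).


k1 + k2 = 28
(k1+k2)(k1+k2+1)/2 = 28 * 29 / 2 = 406
pi = 406 + 18 = 424

424


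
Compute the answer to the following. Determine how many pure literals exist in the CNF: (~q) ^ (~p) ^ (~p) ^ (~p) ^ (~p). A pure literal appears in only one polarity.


Check each variable for pure literal status:
p: pure negative
q: pure negative
r: absent (not pure)
Pure literal count = 2

2


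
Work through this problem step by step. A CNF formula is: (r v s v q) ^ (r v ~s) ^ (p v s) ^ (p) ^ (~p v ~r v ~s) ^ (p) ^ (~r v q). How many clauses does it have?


A CNF formula is a conjunction of clauses.
Clauses are separated by ^.
Counting the conjuncts: 7 clauses.

7


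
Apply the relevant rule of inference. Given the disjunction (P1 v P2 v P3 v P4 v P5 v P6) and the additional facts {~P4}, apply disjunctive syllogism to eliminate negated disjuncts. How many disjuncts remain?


Original disjuncts (6): P1, P2, P3, P4, P5, P6
Negated (eliminate): ~P4
Remaining disjuncts: P1, P2, P3, P5, P6
Count = 6 - 1 = 5

5


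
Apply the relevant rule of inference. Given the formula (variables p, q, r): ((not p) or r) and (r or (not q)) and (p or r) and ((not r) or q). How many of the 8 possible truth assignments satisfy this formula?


Evaluate all 8 assignments for p, q, r:
p=0, q=0, r=0: 0
p=0, q=0, r=1: 0
p=0, q=1, r=0: 0
p=0, q=1, r=1: 1
p=1, q=0, r=0: 0
p=1, q=0, r=1: 0
p=1, q=1, r=0: 0
p=1, q=1, r=1: 1
Satisfying count = 2

2


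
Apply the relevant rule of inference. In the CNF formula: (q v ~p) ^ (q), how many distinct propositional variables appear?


Identify each variable that appears in the formula.
Variables found: p, q
Count = 2

2


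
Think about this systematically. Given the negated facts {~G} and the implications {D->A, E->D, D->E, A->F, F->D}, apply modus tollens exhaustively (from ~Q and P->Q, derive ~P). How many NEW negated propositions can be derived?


Initial negated facts: {~G}
Apply modus tollens to closure:
  (no implication fires)
Final negated: {~G}
New negations: {(none)}
Count = 0

0
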